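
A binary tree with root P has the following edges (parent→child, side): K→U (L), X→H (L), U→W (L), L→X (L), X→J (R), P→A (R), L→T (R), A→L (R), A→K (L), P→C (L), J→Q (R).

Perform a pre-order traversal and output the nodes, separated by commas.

P, C, A, K, U, W, L, X, H, J, Q, T

Pre-order visits the node, then its left subtree, then its right subtree.
Visit P.
At P: go left to C.
  C is a leaf — visit C.
At P: go right to A.
  Visit A.
  At A: go left to K.
    Visit K.
    At K: go left to U.
      Visit U.
      At U: go left to W.
        W is a leaf — visit W.
      At U: no right child.
    At K: no right child.
  At A: go right to L.
    Visit L.
    At L: go left to X.
      Visit X.
      At X: go left to H.
        H is a leaf — visit H.
      At X: go right to J.
        Visit J.
        At J: no left child.
        At J: go right to Q.
          Q is a leaf — visit Q.
    At L: go right to T.
      T is a leaf — visit T.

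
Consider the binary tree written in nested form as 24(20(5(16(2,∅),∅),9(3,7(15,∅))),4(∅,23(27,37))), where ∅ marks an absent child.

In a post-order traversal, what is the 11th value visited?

23

Post-order visits the left subtree, then the right subtree, then the node.
At 24: go left to 20.
  At 20: go left to 5.
    At 5: go left to 16.
      At 16: go left to 2.
        2 is a leaf — visit 2.
      At 16: no right child.
      Visit 16.
    At 5: no right child.
    Visit 5.
  At 20: go right to 9.
    At 9: go left to 3.
      3 is a leaf — visit 3.
    At 9: go right to 7.
      At 7: go left to 15.
        15 is a leaf — visit 15.
      At 7: no right child.
      Visit 7.
    Visit 9.
  Visit 20.
At 24: go right to 4.
  At 4: no left child.
  At 4: go right to 23.
    At 23: go left to 27.
      27 is a leaf — visit 27.
    At 23: go right to 37.
      37 is a leaf — visit 37.
    Visit 23.
  Visit 4.
Visit 24.
Full post-order sequence: 2, 16, 5, 3, 15, 7, 9, 20, 27, 37, 23, 4, 24.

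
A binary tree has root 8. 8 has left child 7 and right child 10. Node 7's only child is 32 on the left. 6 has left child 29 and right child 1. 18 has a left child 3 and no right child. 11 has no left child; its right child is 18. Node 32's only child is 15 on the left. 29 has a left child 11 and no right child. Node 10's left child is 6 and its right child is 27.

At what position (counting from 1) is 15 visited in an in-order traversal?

In-order visits the left subtree, then the node, then the right subtree.
At 8: go left to 7.
  At 7: go left to 32.
    At 32: go left to 15.
      15 is a leaf — visit 15.
    Visit 32.
    At 32: no right child.
  Visit 7.
  At 7: no right child.
Visit 8.
At 8: go right to 10.
  At 10: go left to 6.
    At 6: go left to 29.
      At 29: go left to 11.
        At 11: no left child.
        Visit 11.
        At 11: go right to 18.
          At 18: go left to 3.
            3 is a leaf — visit 3.
          Visit 18.
          At 18: no right child.
      Visit 29.
      At 29: no right child.
    Visit 6.
    At 6: go right to 1.
      1 is a leaf — visit 1.
  Visit 10.
  At 10: go right to 27.
    27 is a leaf — visit 27.
Full in-order sequence: 15, 32, 7, 8, 11, 3, 18, 29, 6, 1, 10, 27.

1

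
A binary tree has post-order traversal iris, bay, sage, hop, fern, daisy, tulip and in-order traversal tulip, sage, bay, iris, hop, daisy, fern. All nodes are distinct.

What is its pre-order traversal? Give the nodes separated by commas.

The last element of post-order is the root; it splits in-order into left and right subtrees.
Root tulip: left subtree has 0 nodes { }, right has 6 {sage, bay, iris, hop, daisy, fern}.
  Root daisy: left subtree has 4 nodes {sage, bay, iris, hop}, right has 1 {fern}.
    Root hop: left subtree has 3 nodes {sage, bay, iris}, right has 0 { }.
      Root sage: left subtree has 0 nodes { }, right has 2 {bay, iris}.
        Root bay: left subtree has 0 nodes { }, right has 1 {iris}.

tulip, daisy, hop, sage, bay, iris, fern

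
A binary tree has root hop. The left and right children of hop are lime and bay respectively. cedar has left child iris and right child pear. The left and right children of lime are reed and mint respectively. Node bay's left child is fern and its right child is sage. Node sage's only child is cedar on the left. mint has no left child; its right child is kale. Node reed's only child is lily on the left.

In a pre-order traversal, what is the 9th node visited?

Pre-order visits the node, then its left subtree, then its right subtree.
Visit hop.
At hop: go left to lime.
  Visit lime.
  At lime: go left to reed.
    Visit reed.
    At reed: go left to lily.
      lily is a leaf — visit lily.
    At reed: no right child.
  At lime: go right to mint.
    Visit mint.
    At mint: no left child.
    At mint: go right to kale.
      kale is a leaf — visit kale.
At hop: go right to bay.
  Visit bay.
  At bay: go left to fern.
    fern is a leaf — visit fern.
  At bay: go right to sage.
    Visit sage.
    At sage: go left to cedar.
      Visit cedar.
      At cedar: go left to iris.
        iris is a leaf — visit iris.
      At cedar: go right to pear.
        pear is a leaf — visit pear.
    At sage: no right child.
Full pre-order sequence: hop, lime, reed, lily, mint, kale, bay, fern, sage, cedar, iris, pear.

sage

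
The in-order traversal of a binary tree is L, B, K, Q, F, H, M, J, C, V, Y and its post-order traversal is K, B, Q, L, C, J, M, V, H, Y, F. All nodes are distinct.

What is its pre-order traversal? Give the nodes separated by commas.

The last element of post-order is the root; it splits in-order into left and right subtrees.
Root F: left subtree has 4 nodes {L, B, K, Q}, right has 6 {H, M, J, C, V, Y}.
  Root L: left subtree has 0 nodes { }, right has 3 {B, K, Q}.
    Root Q: left subtree has 2 nodes {B, K}, right has 0 { }.
      Root B: left subtree has 0 nodes { }, right has 1 {K}.
  Root Y: left subtree has 5 nodes {H, M, J, C, V}, right has 0 { }.
    Root H: left subtree has 0 nodes { }, right has 4 {M, J, C, V}.
      Root V: left subtree has 3 nodes {M, J, C}, right has 0 { }.
        Root M: left subtree has 0 nodes { }, right has 2 {J, C}.
          Root J: left subtree has 0 nodes { }, right has 1 {C}.

F, L, Q, B, K, Y, H, V, M, J, C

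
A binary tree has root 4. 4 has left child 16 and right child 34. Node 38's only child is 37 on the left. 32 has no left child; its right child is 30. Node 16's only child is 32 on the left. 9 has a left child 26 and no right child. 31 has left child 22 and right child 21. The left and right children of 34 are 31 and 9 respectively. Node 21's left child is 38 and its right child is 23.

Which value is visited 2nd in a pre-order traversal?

16

Pre-order visits the node, then its left subtree, then its right subtree.
Visit 4.
At 4: go left to 16.
  Visit 16.
  At 16: go left to 32.
    Visit 32.
    At 32: no left child.
    At 32: go right to 30.
      30 is a leaf — visit 30.
  At 16: no right child.
At 4: go right to 34.
  Visit 34.
  At 34: go left to 31.
    Visit 31.
    At 31: go left to 22.
      22 is a leaf — visit 22.
    At 31: go right to 21.
      Visit 21.
      At 21: go left to 38.
        Visit 38.
        At 38: go left to 37.
          37 is a leaf — visit 37.
        At 38: no right child.
      At 21: go right to 23.
        23 is a leaf — visit 23.
  At 34: go right to 9.
    Visit 9.
    At 9: go left to 26.
      26 is a leaf — visit 26.
    At 9: no right child.
Full pre-order sequence: 4, 16, 32, 30, 34, 31, 22, 21, 38, 37, 23, 9, 26.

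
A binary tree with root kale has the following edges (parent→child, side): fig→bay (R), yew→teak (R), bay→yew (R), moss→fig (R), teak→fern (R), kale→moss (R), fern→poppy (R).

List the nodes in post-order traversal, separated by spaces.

poppy fern teak yew bay fig moss kale

Post-order visits the left subtree, then the right subtree, then the node.
At kale: no left child.
At kale: go right to moss.
  At moss: no left child.
  At moss: go right to fig.
    At fig: no left child.
    At fig: go right to bay.
      At bay: no left child.
      At bay: go right to yew.
        At yew: no left child.
        At yew: go right to teak.
          At teak: no left child.
          At teak: go right to fern.
            At fern: no left child.
            At fern: go right to poppy.
              poppy is a leaf — visit poppy.
            Visit fern.
          Visit teak.
        Visit yew.
      Visit bay.
    Visit fig.
  Visit moss.
Visit kale.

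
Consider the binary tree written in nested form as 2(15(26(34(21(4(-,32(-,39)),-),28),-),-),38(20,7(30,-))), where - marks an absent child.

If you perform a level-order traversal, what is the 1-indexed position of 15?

Level-order visits nodes level by level from the root, left to right within each level.
Level 0: 2
Level 1: 15, 38
Level 2: 26, 20, 7
Level 3: 34, 30
Level 4: 21, 28
Level 5: 4
Level 6: 32
Level 7: 39
Full level-order sequence: 2, 15, 38, 26, 20, 7, 34, 30, 21, 28, 4, 32, 39.

2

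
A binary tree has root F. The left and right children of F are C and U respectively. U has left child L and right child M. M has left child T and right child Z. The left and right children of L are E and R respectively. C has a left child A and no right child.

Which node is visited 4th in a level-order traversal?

Level-order visits nodes level by level from the root, left to right within each level.
Level 0: F
Level 1: C, U
Level 2: A, L, M
Level 3: E, R, T, Z
Full level-order sequence: F, C, U, A, L, M, E, R, T, Z.

A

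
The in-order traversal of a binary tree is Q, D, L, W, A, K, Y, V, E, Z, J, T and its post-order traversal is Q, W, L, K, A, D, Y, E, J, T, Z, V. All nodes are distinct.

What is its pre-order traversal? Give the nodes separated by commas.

V, Y, D, Q, A, L, W, K, Z, E, T, J

The last element of post-order is the root; it splits in-order into left and right subtrees.
Root V: left subtree has 7 nodes {Q, D, L, W, A, K, Y}, right has 4 {E, Z, J, T}.
  Root Y: left subtree has 6 nodes {Q, D, L, W, A, K}, right has 0 { }.
    Root D: left subtree has 1 node {Q}, right has 4 {L, W, A, K}.
      Root A: left subtree has 2 nodes {L, W}, right has 1 {K}.
        Root L: left subtree has 0 nodes { }, right has 1 {W}.
  Root Z: left subtree has 1 node {E}, right has 2 {J, T}.
    Root T: left subtree has 1 node {J}, right has 0 { }.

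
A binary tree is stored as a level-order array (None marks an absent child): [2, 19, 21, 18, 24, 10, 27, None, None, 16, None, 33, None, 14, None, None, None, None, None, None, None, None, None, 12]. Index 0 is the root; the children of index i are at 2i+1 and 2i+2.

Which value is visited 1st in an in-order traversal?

In-order visits the left subtree, then the node, then the right subtree.
At 2: go left to 19.
  At 19: go left to 18.
    18 is a leaf — visit 18.
  Visit 19.
  At 19: go right to 24.
    At 24: go left to 16.
      16 is a leaf — visit 16.
    Visit 24.
    At 24: no right child.
Visit 2.
At 2: go right to 21.
  At 21: go left to 10.
    At 10: go left to 33.
      At 33: go left to 12.
        12 is a leaf — visit 12.
      Visit 33.
      At 33: no right child.
    Visit 10.
    At 10: no right child.
  Visit 21.
  At 21: go right to 27.
    At 27: go left to 14.
      14 is a leaf — visit 14.
    Visit 27.
    At 27: no right child.
Full in-order sequence: 18, 19, 16, 24, 2, 12, 33, 10, 21, 14, 27.

18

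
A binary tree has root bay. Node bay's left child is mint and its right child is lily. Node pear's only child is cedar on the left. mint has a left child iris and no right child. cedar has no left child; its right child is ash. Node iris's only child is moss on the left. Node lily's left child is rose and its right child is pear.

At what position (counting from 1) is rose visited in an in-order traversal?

5

In-order visits the left subtree, then the node, then the right subtree.
At bay: go left to mint.
  At mint: go left to iris.
    At iris: go left to moss.
      moss is a leaf — visit moss.
    Visit iris.
    At iris: no right child.
  Visit mint.
  At mint: no right child.
Visit bay.
At bay: go right to lily.
  At lily: go left to rose.
    rose is a leaf — visit rose.
  Visit lily.
  At lily: go right to pear.
    At pear: go left to cedar.
      At cedar: no left child.
      Visit cedar.
      At cedar: go right to ash.
        ash is a leaf — visit ash.
    Visit pear.
    At pear: no right child.
Full in-order sequence: moss, iris, mint, bay, rose, lily, cedar, ash, pear.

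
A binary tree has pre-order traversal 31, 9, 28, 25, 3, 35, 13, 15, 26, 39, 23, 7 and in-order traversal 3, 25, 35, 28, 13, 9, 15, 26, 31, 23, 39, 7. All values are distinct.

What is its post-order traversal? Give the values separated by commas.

The first element of pre-order is the root; it splits in-order into left and right subtrees.
Root 31: left subtree has 8 nodes {3, 25, 35, 28, 13, 9, 15, 26}, right has 3 {23, 39, 7}.
  Root 9: left subtree has 5 nodes {3, 25, 35, 28, 13}, right has 2 {15, 26}.
    Root 28: left subtree has 3 nodes {3, 25, 35}, right has 1 {13}.
      Root 25: left subtree has 1 node {3}, right has 1 {35}.
    Root 15: left subtree has 0 nodes { }, right has 1 {26}.
  Root 39: left subtree has 1 node {23}, right has 1 {7}.

3, 35, 25, 13, 28, 26, 15, 9, 23, 7, 39, 31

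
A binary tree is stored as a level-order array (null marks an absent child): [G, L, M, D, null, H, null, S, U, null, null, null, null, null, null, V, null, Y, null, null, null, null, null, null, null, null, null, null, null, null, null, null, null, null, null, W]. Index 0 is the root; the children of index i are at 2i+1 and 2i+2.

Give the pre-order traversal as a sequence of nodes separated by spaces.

G L D S V U Y W M H

Pre-order visits the node, then its left subtree, then its right subtree.
Visit G.
At G: go left to L.
  Visit L.
  At L: go left to D.
    Visit D.
    At D: go left to S.
      Visit S.
      At S: go left to V.
        V is a leaf — visit V.
      At S: no right child.
    At D: go right to U.
      Visit U.
      At U: go left to Y.
        Visit Y.
        At Y: go left to W.
          W is a leaf — visit W.
        At Y: no right child.
      At U: no right child.
  At L: no right child.
At G: go right to M.
  Visit M.
  At M: go left to H.
    H is a leaf — visit H.
  At M: no right child.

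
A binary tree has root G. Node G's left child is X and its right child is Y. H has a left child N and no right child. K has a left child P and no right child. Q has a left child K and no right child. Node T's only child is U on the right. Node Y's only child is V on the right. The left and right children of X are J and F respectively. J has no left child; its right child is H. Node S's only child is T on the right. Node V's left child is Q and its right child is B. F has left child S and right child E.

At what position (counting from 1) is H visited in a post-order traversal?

Post-order visits the left subtree, then the right subtree, then the node.
At G: go left to X.
  At X: go left to J.
    At J: no left child.
    At J: go right to H.
      At H: go left to N.
        N is a leaf — visit N.
      At H: no right child.
      Visit H.
    Visit J.
  At X: go right to F.
    At F: go left to S.
      At S: no left child.
      At S: go right to T.
        At T: no left child.
        At T: go right to U.
          U is a leaf — visit U.
        Visit T.
      Visit S.
    At F: go right to E.
      E is a leaf — visit E.
    Visit F.
  Visit X.
At G: go right to Y.
  At Y: no left child.
  At Y: go right to V.
    At V: go left to Q.
      At Q: go left to K.
        At K: go left to P.
          P is a leaf — visit P.
        At K: no right child.
        Visit K.
      At Q: no right child.
      Visit Q.
    At V: go right to B.
      B is a leaf — visit B.
    Visit V.
  Visit Y.
Visit G.
Full post-order sequence: N, H, J, U, T, S, E, F, X, P, K, Q, B, V, Y, G.

2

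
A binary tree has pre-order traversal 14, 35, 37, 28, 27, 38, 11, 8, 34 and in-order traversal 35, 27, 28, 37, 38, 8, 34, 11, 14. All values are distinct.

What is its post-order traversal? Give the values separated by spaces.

27 28 34 8 11 38 37 35 14

The first element of pre-order is the root; it splits in-order into left and right subtrees.
Root 14: left subtree has 8 nodes {35, 27, 28, 37, 38, 8, 34, 11}, right has 0 { }.
  Root 35: left subtree has 0 nodes { }, right has 7 {27, 28, 37, 38, 8, 34, 11}.
    Root 37: left subtree has 2 nodes {27, 28}, right has 4 {38, 8, 34, 11}.
      Root 28: left subtree has 1 node {27}, right has 0 { }.
      Root 38: left subtree has 0 nodes { }, right has 3 {8, 34, 11}.
        Root 11: left subtree has 2 nodes {8, 34}, right has 0 { }.
          Root 8: left subtree has 0 nodes { }, right has 1 {34}.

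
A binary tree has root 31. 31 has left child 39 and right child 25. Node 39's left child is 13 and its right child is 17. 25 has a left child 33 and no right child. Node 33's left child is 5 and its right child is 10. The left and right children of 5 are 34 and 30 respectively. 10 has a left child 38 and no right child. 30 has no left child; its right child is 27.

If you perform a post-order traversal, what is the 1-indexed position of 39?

Post-order visits the left subtree, then the right subtree, then the node.
At 31: go left to 39.
  At 39: go left to 13.
    13 is a leaf — visit 13.
  At 39: go right to 17.
    17 is a leaf — visit 17.
  Visit 39.
At 31: go right to 25.
  At 25: go left to 33.
    At 33: go left to 5.
      At 5: go left to 34.
        34 is a leaf — visit 34.
      At 5: go right to 30.
        At 30: no left child.
        At 30: go right to 27.
          27 is a leaf — visit 27.
        Visit 30.
      Visit 5.
    At 33: go right to 10.
      At 10: go left to 38.
        38 is a leaf — visit 38.
      At 10: no right child.
      Visit 10.
    Visit 33.
  At 25: no right child.
  Visit 25.
Visit 31.
Full post-order sequence: 13, 17, 39, 34, 27, 30, 5, 38, 10, 33, 25, 31.

3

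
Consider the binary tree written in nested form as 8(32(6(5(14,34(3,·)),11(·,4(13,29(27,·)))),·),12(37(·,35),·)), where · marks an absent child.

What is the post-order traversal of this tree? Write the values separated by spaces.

14 3 34 5 13 27 29 4 11 6 32 35 37 12 8

Post-order visits the left subtree, then the right subtree, then the node.
At 8: go left to 32.
  At 32: go left to 6.
    At 6: go left to 5.
      At 5: go left to 14.
        14 is a leaf — visit 14.
      At 5: go right to 34.
        At 34: go left to 3.
          3 is a leaf — visit 3.
        At 34: no right child.
        Visit 34.
      Visit 5.
    At 6: go right to 11.
      At 11: no left child.
      At 11: go right to 4.
        At 4: go left to 13.
          13 is a leaf — visit 13.
        At 4: go right to 29.
          At 29: go left to 27.
            27 is a leaf — visit 27.
          At 29: no right child.
          Visit 29.
        Visit 4.
      Visit 11.
    Visit 6.
  At 32: no right child.
  Visit 32.
At 8: go right to 12.
  At 12: go left to 37.
    At 37: no left child.
    At 37: go right to 35.
      35 is a leaf — visit 35.
    Visit 37.
  At 12: no right child.
  Visit 12.
Visit 8.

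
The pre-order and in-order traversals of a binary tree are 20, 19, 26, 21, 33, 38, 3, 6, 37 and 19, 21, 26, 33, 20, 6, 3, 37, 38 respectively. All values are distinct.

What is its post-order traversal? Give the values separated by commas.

21, 33, 26, 19, 6, 37, 3, 38, 20

The first element of pre-order is the root; it splits in-order into left and right subtrees.
Root 20: left subtree has 4 nodes {19, 21, 26, 33}, right has 4 {6, 3, 37, 38}.
  Root 19: left subtree has 0 nodes { }, right has 3 {21, 26, 33}.
    Root 26: left subtree has 1 node {21}, right has 1 {33}.
  Root 38: left subtree has 3 nodes {6, 3, 37}, right has 0 { }.
    Root 3: left subtree has 1 node {6}, right has 1 {37}.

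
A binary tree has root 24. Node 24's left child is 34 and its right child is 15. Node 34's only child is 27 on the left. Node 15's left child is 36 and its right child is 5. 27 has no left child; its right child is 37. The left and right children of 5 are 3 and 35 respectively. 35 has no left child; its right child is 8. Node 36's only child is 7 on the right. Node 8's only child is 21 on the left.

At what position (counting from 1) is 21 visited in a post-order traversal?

Post-order visits the left subtree, then the right subtree, then the node.
At 24: go left to 34.
  At 34: go left to 27.
    At 27: no left child.
    At 27: go right to 37.
      37 is a leaf — visit 37.
    Visit 27.
  At 34: no right child.
  Visit 34.
At 24: go right to 15.
  At 15: go left to 36.
    At 36: no left child.
    At 36: go right to 7.
      7 is a leaf — visit 7.
    Visit 36.
  At 15: go right to 5.
    At 5: go left to 3.
      3 is a leaf — visit 3.
    At 5: go right to 35.
      At 35: no left child.
      At 35: go right to 8.
        At 8: go left to 21.
          21 is a leaf — visit 21.
        At 8: no right child.
        Visit 8.
      Visit 35.
    Visit 5.
  Visit 15.
Visit 24.
Full post-order sequence: 37, 27, 34, 7, 36, 3, 21, 8, 35, 5, 15, 24.

7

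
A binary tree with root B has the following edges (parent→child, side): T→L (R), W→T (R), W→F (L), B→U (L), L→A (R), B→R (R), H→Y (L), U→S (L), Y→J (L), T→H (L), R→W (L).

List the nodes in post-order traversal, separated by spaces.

S U F J Y H A L T W R B

Post-order visits the left subtree, then the right subtree, then the node.
At B: go left to U.
  At U: go left to S.
    S is a leaf — visit S.
  At U: no right child.
  Visit U.
At B: go right to R.
  At R: go left to W.
    At W: go left to F.
      F is a leaf — visit F.
    At W: go right to T.
      At T: go left to H.
        At H: go left to Y.
          At Y: go left to J.
            J is a leaf — visit J.
          At Y: no right child.
          Visit Y.
        At H: no right child.
        Visit H.
      At T: go right to L.
        At L: no left child.
        At L: go right to A.
          A is a leaf — visit A.
        Visit L.
      Visit T.
    Visit W.
  At R: no right child.
  Visit R.
Visit B.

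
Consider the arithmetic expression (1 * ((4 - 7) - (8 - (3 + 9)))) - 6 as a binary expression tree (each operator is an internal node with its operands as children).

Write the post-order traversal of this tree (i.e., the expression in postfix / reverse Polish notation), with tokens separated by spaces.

1 4 7 - 8 3 9 + - - * 6 -

Post-order on an expression tree gives postfix notation: for each operator, emit left operand, right operand, then the operator.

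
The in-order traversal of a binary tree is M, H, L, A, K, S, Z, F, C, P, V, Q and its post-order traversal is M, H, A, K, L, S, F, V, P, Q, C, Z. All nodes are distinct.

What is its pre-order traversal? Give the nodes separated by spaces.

Z S L H M K A C F Q P V

The last element of post-order is the root; it splits in-order into left and right subtrees.
Root Z: left subtree has 6 nodes {M, H, L, A, K, S}, right has 5 {F, C, P, V, Q}.
  Root S: left subtree has 5 nodes {M, H, L, A, K}, right has 0 { }.
    Root L: left subtree has 2 nodes {M, H}, right has 2 {A, K}.
      Root H: left subtree has 1 node {M}, right has 0 { }.
      Root K: left subtree has 1 node {A}, right has 0 { }.
  Root C: left subtree has 1 node {F}, right has 3 {P, V, Q}.
    Root Q: left subtree has 2 nodes {P, V}, right has 0 { }.
      Root P: left subtree has 0 nodes { }, right has 1 {V}.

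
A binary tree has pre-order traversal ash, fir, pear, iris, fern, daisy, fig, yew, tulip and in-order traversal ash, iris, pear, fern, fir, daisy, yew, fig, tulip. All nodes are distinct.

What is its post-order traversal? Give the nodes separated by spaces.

The first element of pre-order is the root; it splits in-order into left and right subtrees.
Root ash: left subtree has 0 nodes { }, right has 8 {iris, pear, fern, fir, daisy, yew, fig, tulip}.
  Root fir: left subtree has 3 nodes {iris, pear, fern}, right has 4 {daisy, yew, fig, tulip}.
    Root pear: left subtree has 1 node {iris}, right has 1 {fern}.
    Root daisy: left subtree has 0 nodes { }, right has 3 {yew, fig, tulip}.
      Root fig: left subtree has 1 node {yew}, right has 1 {tulip}.

iris fern pear yew tulip fig daisy fir ash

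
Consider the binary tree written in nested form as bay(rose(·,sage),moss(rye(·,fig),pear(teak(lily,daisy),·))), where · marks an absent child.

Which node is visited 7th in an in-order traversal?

In-order visits the left subtree, then the node, then the right subtree.
At bay: go left to rose.
  At rose: no left child.
  Visit rose.
  At rose: go right to sage.
    sage is a leaf — visit sage.
Visit bay.
At bay: go right to moss.
  At moss: go left to rye.
    At rye: no left child.
    Visit rye.
    At rye: go right to fig.
      fig is a leaf — visit fig.
  Visit moss.
  At moss: go right to pear.
    At pear: go left to teak.
      At teak: go left to lily.
        lily is a leaf — visit lily.
      Visit teak.
      At teak: go right to daisy.
        daisy is a leaf — visit daisy.
    Visit pear.
    At pear: no right child.
Full in-order sequence: rose, sage, bay, rye, fig, moss, lily, teak, daisy, pear.

lily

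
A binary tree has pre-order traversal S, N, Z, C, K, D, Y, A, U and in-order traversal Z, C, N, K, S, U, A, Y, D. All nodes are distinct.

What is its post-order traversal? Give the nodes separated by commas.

The first element of pre-order is the root; it splits in-order into left and right subtrees.
Root S: left subtree has 4 nodes {Z, C, N, K}, right has 4 {U, A, Y, D}.
  Root N: left subtree has 2 nodes {Z, C}, right has 1 {K}.
    Root Z: left subtree has 0 nodes { }, right has 1 {C}.
  Root D: left subtree has 3 nodes {U, A, Y}, right has 0 { }.
    Root Y: left subtree has 2 nodes {U, A}, right has 0 { }.
      Root A: left subtree has 1 node {U}, right has 0 { }.

C, Z, K, N, U, A, Y, D, S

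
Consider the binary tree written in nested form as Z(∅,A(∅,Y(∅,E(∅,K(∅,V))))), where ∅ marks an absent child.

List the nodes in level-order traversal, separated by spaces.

Level-order visits nodes level by level from the root, left to right within each level.
Level 0: Z
Level 1: A
Level 2: Y
Level 3: E
Level 4: K
Level 5: V

Z A Y E K V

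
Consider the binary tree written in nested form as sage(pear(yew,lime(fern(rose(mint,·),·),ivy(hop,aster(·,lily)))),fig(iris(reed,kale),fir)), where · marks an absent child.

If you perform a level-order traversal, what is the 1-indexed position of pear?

Level-order visits nodes level by level from the root, left to right within each level.
Level 0: sage
Level 1: pear, fig
Level 2: yew, lime, iris, fir
Level 3: fern, ivy, reed, kale
Level 4: rose, hop, aster
Level 5: mint, lily
Full level-order sequence: sage, pear, fig, yew, lime, iris, fir, fern, ivy, reed, kale, rose, hop, aster, mint, lily.

2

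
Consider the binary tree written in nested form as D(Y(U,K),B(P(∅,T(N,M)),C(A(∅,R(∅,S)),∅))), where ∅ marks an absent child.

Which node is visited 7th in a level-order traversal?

C

Level-order visits nodes level by level from the root, left to right within each level.
Level 0: D
Level 1: Y, B
Level 2: U, K, P, C
Level 3: T, A
Level 4: N, M, R
Level 5: S
Full level-order sequence: D, Y, B, U, K, P, C, T, A, N, M, R, S.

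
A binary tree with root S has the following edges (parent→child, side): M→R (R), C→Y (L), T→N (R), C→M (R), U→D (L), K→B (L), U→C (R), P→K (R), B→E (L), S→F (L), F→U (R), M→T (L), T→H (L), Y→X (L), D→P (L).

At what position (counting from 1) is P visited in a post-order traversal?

4

Post-order visits the left subtree, then the right subtree, then the node.
At S: go left to F.
  At F: no left child.
  At F: go right to U.
    At U: go left to D.
      At D: go left to P.
        At P: no left child.
        At P: go right to K.
          At K: go left to B.
            At B: go left to E.
              E is a leaf — visit E.
            At B: no right child.
            Visit B.
          At K: no right child.
          Visit K.
        Visit P.
      At D: no right child.
      Visit D.
    At U: go right to C.
      At C: go left to Y.
        At Y: go left to X.
          X is a leaf — visit X.
        At Y: no right child.
        Visit Y.
      At C: go right to M.
        At M: go left to T.
          At T: go left to H.
            H is a leaf — visit H.
          At T: go right to N.
            N is a leaf — visit N.
          Visit T.
        At M: go right to R.
          R is a leaf — visit R.
        Visit M.
      Visit C.
    Visit U.
  Visit F.
At S: no right child.
Visit S.
Full post-order sequence: E, B, K, P, D, X, Y, H, N, T, R, M, C, U, F, S.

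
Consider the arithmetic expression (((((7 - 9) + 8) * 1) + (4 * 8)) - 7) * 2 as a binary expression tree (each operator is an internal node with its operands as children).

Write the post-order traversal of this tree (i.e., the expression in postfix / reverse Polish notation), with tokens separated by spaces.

7 9 - 8 + 1 * 4 8 * + 7 - 2 *

Post-order on an expression tree gives postfix notation: for each operator, emit left operand, right operand, then the operator.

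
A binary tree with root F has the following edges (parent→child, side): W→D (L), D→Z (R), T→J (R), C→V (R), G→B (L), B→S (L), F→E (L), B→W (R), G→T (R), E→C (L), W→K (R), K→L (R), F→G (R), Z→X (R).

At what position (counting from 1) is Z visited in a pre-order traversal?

10

Pre-order visits the node, then its left subtree, then its right subtree.
Visit F.
At F: go left to E.
  Visit E.
  At E: go left to C.
    Visit C.
    At C: no left child.
    At C: go right to V.
      V is a leaf — visit V.
  At E: no right child.
At F: go right to G.
  Visit G.
  At G: go left to B.
    Visit B.
    At B: go left to S.
      S is a leaf — visit S.
    At B: go right to W.
      Visit W.
      At W: go left to D.
        Visit D.
        At D: no left child.
        At D: go right to Z.
          Visit Z.
          At Z: no left child.
          At Z: go right to X.
            X is a leaf — visit X.
      At W: go right to K.
        Visit K.
        At K: no left child.
        At K: go right to L.
          L is a leaf — visit L.
  At G: go right to T.
    Visit T.
    At T: no left child.
    At T: go right to J.
      J is a leaf — visit J.
Full pre-order sequence: F, E, C, V, G, B, S, W, D, Z, X, K, L, T, J.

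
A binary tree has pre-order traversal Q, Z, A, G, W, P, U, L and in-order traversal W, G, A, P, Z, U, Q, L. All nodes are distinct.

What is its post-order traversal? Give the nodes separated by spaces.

W G P A U Z L Q

The first element of pre-order is the root; it splits in-order into left and right subtrees.
Root Q: left subtree has 6 nodes {W, G, A, P, Z, U}, right has 1 {L}.
  Root Z: left subtree has 4 nodes {W, G, A, P}, right has 1 {U}.
    Root A: left subtree has 2 nodes {W, G}, right has 1 {P}.
      Root G: left subtree has 1 node {W}, right has 0 { }.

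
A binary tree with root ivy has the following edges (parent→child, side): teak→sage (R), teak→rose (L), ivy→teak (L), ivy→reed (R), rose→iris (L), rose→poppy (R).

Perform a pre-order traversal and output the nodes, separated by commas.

Pre-order visits the node, then its left subtree, then its right subtree.
Visit ivy.
At ivy: go left to teak.
  Visit teak.
  At teak: go left to rose.
    Visit rose.
    At rose: go left to iris.
      iris is a leaf — visit iris.
    At rose: go right to poppy.
      poppy is a leaf — visit poppy.
  At teak: go right to sage.
    sage is a leaf — visit sage.
At ivy: go right to reed.
  reed is a leaf — visit reed.

ivy, teak, rose, iris, poppy, sage, reed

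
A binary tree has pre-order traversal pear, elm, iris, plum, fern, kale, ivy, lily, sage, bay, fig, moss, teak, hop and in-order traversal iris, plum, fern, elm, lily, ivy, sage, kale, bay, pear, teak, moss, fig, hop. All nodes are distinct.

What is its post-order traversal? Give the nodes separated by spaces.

The first element of pre-order is the root; it splits in-order into left and right subtrees.
Root pear: left subtree has 9 nodes {iris, plum, fern, elm, lily, ivy, sage, kale, bay}, right has 4 {teak, moss, fig, hop}.
  Root elm: left subtree has 3 nodes {iris, plum, fern}, right has 5 {lily, ivy, sage, kale, bay}.
    Root iris: left subtree has 0 nodes { }, right has 2 {plum, fern}.
      Root plum: left subtree has 0 nodes { }, right has 1 {fern}.
    Root kale: left subtree has 3 nodes {lily, ivy, sage}, right has 1 {bay}.
      Root ivy: left subtree has 1 node {lily}, right has 1 {sage}.
  Root fig: left subtree has 2 nodes {teak, moss}, right has 1 {hop}.
    Root moss: left subtree has 1 node {teak}, right has 0 { }.

fern plum iris lily sage ivy bay kale elm teak moss hop fig pear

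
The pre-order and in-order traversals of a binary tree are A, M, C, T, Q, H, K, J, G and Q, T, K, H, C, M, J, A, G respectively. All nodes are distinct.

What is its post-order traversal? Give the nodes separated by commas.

The first element of pre-order is the root; it splits in-order into left and right subtrees.
Root A: left subtree has 7 nodes {Q, T, K, H, C, M, J}, right has 1 {G}.
  Root M: left subtree has 5 nodes {Q, T, K, H, C}, right has 1 {J}.
    Root C: left subtree has 4 nodes {Q, T, K, H}, right has 0 { }.
      Root T: left subtree has 1 node {Q}, right has 2 {K, H}.
        Root H: left subtree has 1 node {K}, right has 0 { }.

Q, K, H, T, C, J, M, G, A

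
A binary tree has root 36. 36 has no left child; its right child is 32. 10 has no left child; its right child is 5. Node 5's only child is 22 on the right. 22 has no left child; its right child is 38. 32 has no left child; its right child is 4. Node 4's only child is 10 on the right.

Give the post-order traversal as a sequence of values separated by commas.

Post-order visits the left subtree, then the right subtree, then the node.
At 36: no left child.
At 36: go right to 32.
  At 32: no left child.
  At 32: go right to 4.
    At 4: no left child.
    At 4: go right to 10.
      At 10: no left child.
      At 10: go right to 5.
        At 5: no left child.
        At 5: go right to 22.
          At 22: no left child.
          At 22: go right to 38.
            38 is a leaf — visit 38.
          Visit 22.
        Visit 5.
      Visit 10.
    Visit 4.
  Visit 32.
Visit 36.

38, 22, 5, 10, 4, 32, 36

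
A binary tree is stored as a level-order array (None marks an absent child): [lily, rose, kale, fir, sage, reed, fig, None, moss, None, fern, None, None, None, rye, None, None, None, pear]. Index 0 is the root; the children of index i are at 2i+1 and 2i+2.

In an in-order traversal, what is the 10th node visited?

fig

In-order visits the left subtree, then the node, then the right subtree.
At lily: go left to rose.
  At rose: go left to fir.
    At fir: no left child.
    Visit fir.
    At fir: go right to moss.
      At moss: no left child.
      Visit moss.
      At moss: go right to pear.
        pear is a leaf — visit pear.
  Visit rose.
  At rose: go right to sage.
    At sage: no left child.
    Visit sage.
    At sage: go right to fern.
      fern is a leaf — visit fern.
Visit lily.
At lily: go right to kale.
  At kale: go left to reed.
    reed is a leaf — visit reed.
  Visit kale.
  At kale: go right to fig.
    At fig: no left child.
    Visit fig.
    At fig: go right to rye.
      rye is a leaf — visit rye.
Full in-order sequence: fir, moss, pear, rose, sage, fern, lily, reed, kale, fig, rye.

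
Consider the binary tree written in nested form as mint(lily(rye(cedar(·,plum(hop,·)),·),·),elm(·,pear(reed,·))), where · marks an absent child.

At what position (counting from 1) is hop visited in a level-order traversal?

9

Level-order visits nodes level by level from the root, left to right within each level.
Level 0: mint
Level 1: lily, elm
Level 2: rye, pear
Level 3: cedar, reed
Level 4: plum
Level 5: hop
Full level-order sequence: mint, lily, elm, rye, pear, cedar, reed, plum, hop.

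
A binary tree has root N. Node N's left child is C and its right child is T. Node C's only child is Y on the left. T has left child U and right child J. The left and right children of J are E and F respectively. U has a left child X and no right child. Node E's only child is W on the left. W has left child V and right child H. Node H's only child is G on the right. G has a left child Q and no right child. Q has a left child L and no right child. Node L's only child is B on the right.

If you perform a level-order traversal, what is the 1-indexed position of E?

8

Level-order visits nodes level by level from the root, left to right within each level.
Level 0: N
Level 1: C, T
Level 2: Y, U, J
Level 3: X, E, F
Level 4: W
Level 5: V, H
Level 6: G
Level 7: Q
Level 8: L
Level 9: B
Full level-order sequence: N, C, T, Y, U, J, X, E, F, W, V, H, G, Q, L, B.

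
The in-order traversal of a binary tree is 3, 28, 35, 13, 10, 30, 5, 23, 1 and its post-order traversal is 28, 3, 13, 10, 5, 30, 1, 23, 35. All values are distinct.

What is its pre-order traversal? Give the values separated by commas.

35, 3, 28, 23, 30, 10, 13, 5, 1

The last element of post-order is the root; it splits in-order into left and right subtrees.
Root 35: left subtree has 2 nodes {3, 28}, right has 6 {13, 10, 30, 5, 23, 1}.
  Root 3: left subtree has 0 nodes { }, right has 1 {28}.
  Root 23: left subtree has 4 nodes {13, 10, 30, 5}, right has 1 {1}.
    Root 30: left subtree has 2 nodes {13, 10}, right has 1 {5}.
      Root 10: left subtree has 1 node {13}, right has 0 { }.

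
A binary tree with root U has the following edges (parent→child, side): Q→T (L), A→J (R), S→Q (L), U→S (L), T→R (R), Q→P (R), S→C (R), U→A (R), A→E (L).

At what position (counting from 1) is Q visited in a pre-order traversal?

3

Pre-order visits the node, then its left subtree, then its right subtree.
Visit U.
At U: go left to S.
  Visit S.
  At S: go left to Q.
    Visit Q.
    At Q: go left to T.
      Visit T.
      At T: no left child.
      At T: go right to R.
        R is a leaf — visit R.
    At Q: go right to P.
      P is a leaf — visit P.
  At S: go right to C.
    C is a leaf — visit C.
At U: go right to A.
  Visit A.
  At A: go left to E.
    E is a leaf — visit E.
  At A: go right to J.
    J is a leaf — visit J.
Full pre-order sequence: U, S, Q, T, R, P, C, A, E, J.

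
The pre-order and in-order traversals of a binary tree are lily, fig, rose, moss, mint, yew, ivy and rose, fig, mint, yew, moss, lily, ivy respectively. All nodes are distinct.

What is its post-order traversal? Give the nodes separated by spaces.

The first element of pre-order is the root; it splits in-order into left and right subtrees.
Root lily: left subtree has 5 nodes {rose, fig, mint, yew, moss}, right has 1 {ivy}.
  Root fig: left subtree has 1 node {rose}, right has 3 {mint, yew, moss}.
    Root moss: left subtree has 2 nodes {mint, yew}, right has 0 { }.
      Root mint: left subtree has 0 nodes { }, right has 1 {yew}.

rose yew mint moss fig ivy lily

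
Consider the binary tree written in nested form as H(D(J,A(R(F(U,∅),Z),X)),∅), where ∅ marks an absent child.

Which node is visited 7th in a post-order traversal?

Post-order visits the left subtree, then the right subtree, then the node.
At H: go left to D.
  At D: go left to J.
    J is a leaf — visit J.
  At D: go right to A.
    At A: go left to R.
      At R: go left to F.
        At F: go left to U.
          U is a leaf — visit U.
        At F: no right child.
        Visit F.
      At R: go right to Z.
        Z is a leaf — visit Z.
      Visit R.
    At A: go right to X.
      X is a leaf — visit X.
    Visit A.
  Visit D.
At H: no right child.
Visit H.
Full post-order sequence: J, U, F, Z, R, X, A, D, H.

A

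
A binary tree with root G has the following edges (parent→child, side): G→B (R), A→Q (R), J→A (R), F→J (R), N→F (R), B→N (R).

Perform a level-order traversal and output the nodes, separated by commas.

G, B, N, F, J, A, Q

Level-order visits nodes level by level from the root, left to right within each level.
Level 0: G
Level 1: B
Level 2: N
Level 3: F
Level 4: J
Level 5: A
Level 6: Q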